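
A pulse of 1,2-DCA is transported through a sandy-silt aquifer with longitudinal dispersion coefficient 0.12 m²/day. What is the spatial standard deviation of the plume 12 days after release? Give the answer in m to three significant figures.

1.70 m

Dispersive spreading gives a Gaussian with σ² = 2Dt; advection only shifts the center.
σ = √(2 × 0.12 × 12) = 1.70 m.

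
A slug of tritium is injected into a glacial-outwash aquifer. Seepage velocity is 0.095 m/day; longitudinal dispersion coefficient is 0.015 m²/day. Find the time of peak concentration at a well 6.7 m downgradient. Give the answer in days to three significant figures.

68.9 days

For the 1D instantaneous-source solution, setting ∂C/∂t = 0 at fixed x gives v²t² + 2Dt − x² = 0, so t = (√(D² + v²x²) − D)/v².
√(D² + v²x²) = √(0.015² + 0.095² × 6.7²) = 0.6367; v² = 0.009025.
t = (0.6367 − 0.015)/0.009025 = 68.9 days (vs. the pure-advection estimate x/v = 70.5 d).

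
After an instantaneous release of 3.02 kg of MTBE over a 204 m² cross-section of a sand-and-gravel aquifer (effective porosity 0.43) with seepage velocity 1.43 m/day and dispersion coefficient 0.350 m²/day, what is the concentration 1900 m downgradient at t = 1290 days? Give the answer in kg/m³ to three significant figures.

8.41e-05 kg/m³

For an instantaneous plane source, C(x,t) = M/(n_e·A·√(4πDt)) · exp(−(x−vt)²/(4Dt)), with n_e·A the pore (flow) area.
Plume center vt = 1.43 × 1290 = 1844.7 m, so the well at 1900 m is 55.3 m downgradient of the peak.
√(4πDt) = 75.32 m, giving peak height M/(n_e·A·√(4πDt)) = 3.02/(0.43 × 204 × 75.32) = 0.0004571 kg/m³.
(x−vt)²/(4Dt) = (55.3)²/(4 × 0.350 × 1290) = 1.693; exp(−1.693) = 0.1840.
C = 0.0004571 × 0.1840 = 8.41e-05 kg/m³.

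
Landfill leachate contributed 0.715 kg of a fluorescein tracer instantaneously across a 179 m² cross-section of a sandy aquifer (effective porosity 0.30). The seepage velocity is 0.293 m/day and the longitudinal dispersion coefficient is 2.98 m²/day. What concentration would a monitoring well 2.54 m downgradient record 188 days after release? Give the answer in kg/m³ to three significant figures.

4.63e-05 kg/m³

For an instantaneous plane source, C(x,t) = M/(n_e·A·√(4πDt)) · exp(−(x−vt)²/(4Dt)), with n_e·A the pore (flow) area.
Plume center vt = 0.293 × 188 = 55.084 m, so the well at 2.54 m is 52.544 m upgradient of the peak.
√(4πDt) = 83.91 m, giving peak height M/(n_e·A·√(4πDt)) = 0.715/(0.30 × 179 × 83.91) = 0.0001587 kg/m³.
(x−vt)²/(4Dt) = (-52.544)²/(4 × 2.98 × 188) = 1.232; exp(−1.232) = 0.2917.
C = 0.0001587 × 0.2917 = 4.63e-05 kg/m³.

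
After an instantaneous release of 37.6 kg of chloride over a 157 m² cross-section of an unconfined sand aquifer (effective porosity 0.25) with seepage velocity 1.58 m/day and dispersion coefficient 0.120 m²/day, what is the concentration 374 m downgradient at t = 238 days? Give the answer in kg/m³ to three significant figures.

For an instantaneous plane source, C(x,t) = M/(n_e·A·√(4πDt)) · exp(−(x−vt)²/(4Dt)), with n_e·A the pore (flow) area.
Plume center vt = 1.58 × 238 = 376.04 m, so the well at 374 m is 2.04 m upgradient of the peak.
√(4πDt) = 18.94 m, giving peak height M/(n_e·A·√(4πDt)) = 37.6/(0.25 × 157 × 18.94) = 0.05058 kg/m³.
(x−vt)²/(4Dt) = (-2.04)²/(4 × 0.120 × 238) = 0.03643; exp(−0.03643) = 0.9642.
C = 0.05058 × 0.9642 = 0.0488 kg/m³.

0.0488 kg/m³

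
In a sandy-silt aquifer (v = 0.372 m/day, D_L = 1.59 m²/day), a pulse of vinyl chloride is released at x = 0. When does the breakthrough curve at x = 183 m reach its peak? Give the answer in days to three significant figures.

481 days

For the 1D instantaneous-source solution, setting ∂C/∂t = 0 at fixed x gives v²t² + 2Dt − x² = 0, so t = (√(D² + v²x²) − D)/v².
√(D² + v²x²) = √(1.59² + 0.372² × 183²) = 68.09; v² = 0.138384.
t = (68.09 − 1.59)/0.138384 = 481 days (vs. the pure-advection estimate x/v = 492 d).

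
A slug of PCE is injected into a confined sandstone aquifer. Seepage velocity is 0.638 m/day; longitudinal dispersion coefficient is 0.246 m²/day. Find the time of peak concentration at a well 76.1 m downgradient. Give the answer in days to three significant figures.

For the 1D instantaneous-source solution, setting ∂C/∂t = 0 at fixed x gives v²t² + 2Dt − x² = 0, so t = (√(D² + v²x²) − D)/v².
√(D² + v²x²) = √(0.246² + 0.638² × 76.1²) = 48.55; v² = 0.407044.
t = (48.55 − 0.246)/0.407044 = 119 days (vs. the pure-advection estimate x/v = 119 d).

119 days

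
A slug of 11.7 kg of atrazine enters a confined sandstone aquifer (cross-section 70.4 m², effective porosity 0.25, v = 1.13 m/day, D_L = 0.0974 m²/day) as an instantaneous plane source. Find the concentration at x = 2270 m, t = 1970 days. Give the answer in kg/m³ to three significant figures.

For an instantaneous plane source, C(x,t) = M/(n_e·A·√(4πDt)) · exp(−(x−vt)²/(4Dt)), with n_e·A the pore (flow) area.
Plume center vt = 1.13 × 1970 = 2226.1 m, so the well at 2270 m is 43.9 m downgradient of the peak.
√(4πDt) = 49.10 m, giving peak height M/(n_e·A·√(4πDt)) = 11.7/(0.25 × 70.4 × 49.10) = 0.01354 kg/m³.
(x−vt)²/(4Dt) = (43.9)²/(4 × 0.0974 × 1970) = 2.511; exp(−2.511) = 0.08119.
C = 0.01354 × 0.08119 = 0.00110 kg/m³.

0.00110 kg/m³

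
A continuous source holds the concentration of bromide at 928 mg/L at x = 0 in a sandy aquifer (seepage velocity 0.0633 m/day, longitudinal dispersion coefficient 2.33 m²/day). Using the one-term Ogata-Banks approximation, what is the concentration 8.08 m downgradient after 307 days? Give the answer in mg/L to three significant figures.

573 mg/L

For a continuous step input, C/C₀ ≈ ½·erfc((x−vt)/(2√(Dt))).
vt = 0.0633 × 307 = 19.4331 m and 2√(Dt) = 2√(2.33 × 307) = 53.49 m.
Argument (x−vt)/(2√(Dt)) = (8.08 − 19.4331)/53.49 = -0.2122; ½·erfc(-0.2122) = 0.6179.
C = 928 × 0.6179 = 573 mg/L.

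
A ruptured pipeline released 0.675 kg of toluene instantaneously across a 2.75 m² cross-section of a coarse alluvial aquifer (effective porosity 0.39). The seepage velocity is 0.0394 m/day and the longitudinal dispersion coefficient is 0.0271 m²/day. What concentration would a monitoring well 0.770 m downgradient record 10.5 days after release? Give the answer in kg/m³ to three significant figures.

0.298 kg/m³

For an instantaneous plane source, C(x,t) = M/(n_e·A·√(4πDt)) · exp(−(x−vt)²/(4Dt)), with n_e·A the pore (flow) area.
Plume center vt = 0.0394 × 10.5 = 0.4137 m, so the well at 0.770 m is 0.3563 m downgradient of the peak.
√(4πDt) = 1.891 m, giving peak height M/(n_e·A·√(4πDt)) = 0.675/(0.39 × 2.75 × 1.891) = 0.3328 kg/m³.
(x−vt)²/(4Dt) = (0.3563)²/(4 × 0.0271 × 10.5) = 0.1115; exp(−0.1115) = 0.8945.
C = 0.3328 × 0.8945 = 0.298 kg/m³.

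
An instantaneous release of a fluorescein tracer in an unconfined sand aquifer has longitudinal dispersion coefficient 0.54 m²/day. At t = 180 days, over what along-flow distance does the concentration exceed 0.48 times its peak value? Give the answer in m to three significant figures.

33.8 m

The plume is Gaussian with σ = √(2Dt) = √(2 × 0.54 × 180) = 13.94 m.
C/C_peak = exp(−Δx²/(2σ²)) = 0.48 ⇒ Δx = σ·√(−2 ln 0.48) = 13.94 × 1.212 = 16.90 m.
Width = 2Δx = 33.8 m.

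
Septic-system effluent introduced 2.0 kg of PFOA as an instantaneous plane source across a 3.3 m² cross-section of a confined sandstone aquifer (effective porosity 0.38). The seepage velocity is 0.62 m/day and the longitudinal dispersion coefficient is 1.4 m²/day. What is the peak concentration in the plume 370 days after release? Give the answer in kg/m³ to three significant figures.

0.0198 kg/m³

The peak of an instantaneous 1D plume sits at x = vt; there the Gaussian factor is 1 and C_max = M/(n_e·A·√(4πDt)), where n_e·A is the pore area the mass is dissolved in.
√(4πDt) = √(4π × 1.4 × 370) = 80.68 m, so C_max = 2.0/(0.38 × 3.3 × 80.68) = 0.0198 kg/m³.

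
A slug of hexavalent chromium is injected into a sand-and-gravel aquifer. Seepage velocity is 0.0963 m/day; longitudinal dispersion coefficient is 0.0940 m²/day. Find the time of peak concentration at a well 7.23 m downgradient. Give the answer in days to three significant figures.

65.6 days

For the 1D instantaneous-source solution, setting ∂C/∂t = 0 at fixed x gives v²t² + 2Dt − x² = 0, so t = (√(D² + v²x²) − D)/v².
√(D² + v²x²) = √(0.0940² + 0.0963² × 7.23²) = 0.7026; v² = 0.00927369.
t = (0.7026 − 0.0940)/0.00927369 = 65.6 days (vs. the pure-advection estimate x/v = 75.1 d).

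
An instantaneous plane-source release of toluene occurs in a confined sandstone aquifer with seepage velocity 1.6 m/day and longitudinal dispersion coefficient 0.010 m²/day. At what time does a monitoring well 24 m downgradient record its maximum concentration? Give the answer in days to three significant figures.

For the 1D instantaneous-source solution, setting ∂C/∂t = 0 at fixed x gives v²t² + 2Dt − x² = 0, so t = (√(D² + v²x²) − D)/v².
√(D² + v²x²) = √(0.010² + 1.6² × 24²) = 38.40; v² = 2.56.
t = (38.40 − 0.010)/2.56 = 15.0 days (vs. the pure-advection estimate x/v = 15.0 d).

15.0 days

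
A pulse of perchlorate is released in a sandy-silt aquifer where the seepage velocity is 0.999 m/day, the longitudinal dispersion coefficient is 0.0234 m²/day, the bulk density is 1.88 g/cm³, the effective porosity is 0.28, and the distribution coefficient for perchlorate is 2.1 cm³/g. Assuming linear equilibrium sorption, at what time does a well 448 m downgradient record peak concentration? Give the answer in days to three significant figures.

6770 days

Retardation factor R = 1 + ρ_b·K_d/n = 1 + 1.88 × 2.1/0.28 = 15.10.
Sorption retards both mechanisms: v_R = v/R = 0.06616 m/day, D_R = D/R = 0.001550 m²/day.
Peak time from v_R²t² + 2D_R t − x² = 0: t = (√(D_R² + v_R²x²) − D_R)/v_R².
√(D_R² + v_R²x²) = √(0.001550² + 0.06616² × 448²) = 29.64; v_R² = 0.004377.
t = (29.64 − 0.001550)/0.004377 = 6770 days.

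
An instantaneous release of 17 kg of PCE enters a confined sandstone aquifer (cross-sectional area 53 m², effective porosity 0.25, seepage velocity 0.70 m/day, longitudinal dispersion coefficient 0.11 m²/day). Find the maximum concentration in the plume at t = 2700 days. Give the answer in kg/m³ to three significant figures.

0.0210 kg/m³

The peak of an instantaneous 1D plume sits at x = vt; there the Gaussian factor is 1 and C_max = M/(n_e·A·√(4πDt)), where n_e·A is the pore area the mass is dissolved in.
√(4πDt) = √(4π × 0.11 × 2700) = 61.09 m, so C_max = 17/(0.25 × 53 × 61.09) = 0.0210 kg/m³.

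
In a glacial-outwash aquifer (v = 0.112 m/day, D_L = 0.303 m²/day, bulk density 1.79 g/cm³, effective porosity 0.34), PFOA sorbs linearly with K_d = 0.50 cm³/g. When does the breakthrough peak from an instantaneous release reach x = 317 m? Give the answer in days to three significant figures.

Retardation factor R = 1 + ρ_b·K_d/n = 1 + 1.79 × 0.50/0.34 = 3.632.
Sorption retards both mechanisms: v_R = v/R = 0.03084 m/day, D_R = D/R = 0.08343 m²/day.
Peak time from v_R²t² + 2D_R t − x² = 0: t = (√(D_R² + v_R²x²) − D_R)/v_R².
√(D_R² + v_R²x²) = √(0.08343² + 0.03084² × 317²) = 9.777; v_R² = 0.0009511.
t = (9.777 − 0.08343)/0.0009511 = 10200 days.

10200 days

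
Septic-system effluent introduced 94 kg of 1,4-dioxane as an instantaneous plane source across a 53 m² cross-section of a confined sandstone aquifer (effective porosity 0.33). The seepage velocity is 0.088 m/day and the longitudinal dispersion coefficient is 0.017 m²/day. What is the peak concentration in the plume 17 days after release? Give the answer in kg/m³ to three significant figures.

The peak of an instantaneous 1D plume sits at x = vt; there the Gaussian factor is 1 and C_max = M/(n_e·A·√(4πDt)), where n_e·A is the pore area the mass is dissolved in.
√(4πDt) = √(4π × 0.017 × 17) = 1.906 m, so C_max = 94/(0.33 × 53 × 1.906) = 2.82 kg/m³.

2.82 kg/m³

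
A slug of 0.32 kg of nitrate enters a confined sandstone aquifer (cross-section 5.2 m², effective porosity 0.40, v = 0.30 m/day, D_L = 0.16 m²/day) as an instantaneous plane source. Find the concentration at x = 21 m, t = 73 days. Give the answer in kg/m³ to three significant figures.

0.0125 kg/m³

For an instantaneous plane source, C(x,t) = M/(n_e·A·√(4πDt)) · exp(−(x−vt)²/(4Dt)), with n_e·A the pore (flow) area.
Plume center vt = 0.30 × 73 = 21.9 m, so the well at 21 m is 0.9 m upgradient of the peak.
√(4πDt) = 12.12 m, giving peak height M/(n_e·A·√(4πDt)) = 0.32/(0.40 × 5.2 × 12.12) = 0.01269 kg/m³.
(x−vt)²/(4Dt) = (-0.9)²/(4 × 0.16 × 73) = 0.01734; exp(−0.01734) = 0.9828.
C = 0.01269 × 0.9828 = 0.0125 kg/m³.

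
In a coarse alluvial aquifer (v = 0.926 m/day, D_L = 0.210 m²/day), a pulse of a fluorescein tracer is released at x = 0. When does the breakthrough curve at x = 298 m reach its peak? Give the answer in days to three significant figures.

322 days

For the 1D instantaneous-source solution, setting ∂C/∂t = 0 at fixed x gives v²t² + 2Dt − x² = 0, so t = (√(D² + v²x²) − D)/v².
√(D² + v²x²) = √(0.210² + 0.926² × 298²) = 275.9; v² = 0.857476.
t = (275.9 − 0.210)/0.857476 = 322 days (vs. the pure-advection estimate x/v = 322 d).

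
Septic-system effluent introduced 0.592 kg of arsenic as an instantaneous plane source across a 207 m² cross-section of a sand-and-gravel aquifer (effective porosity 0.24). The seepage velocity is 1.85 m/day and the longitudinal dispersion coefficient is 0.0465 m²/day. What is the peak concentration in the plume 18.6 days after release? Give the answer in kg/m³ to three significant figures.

The peak of an instantaneous 1D plume sits at x = vt; there the Gaussian factor is 1 and C_max = M/(n_e·A·√(4πDt)), where n_e·A is the pore area the mass is dissolved in.
√(4πDt) = √(4π × 0.0465 × 18.6) = 3.297 m, so C_max = 0.592/(0.24 × 207 × 3.297) = 0.00361 kg/m³.

0.00361 kg/m³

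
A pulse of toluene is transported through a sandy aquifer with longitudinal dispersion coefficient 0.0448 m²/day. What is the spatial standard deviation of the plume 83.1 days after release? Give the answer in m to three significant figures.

Dispersive spreading gives a Gaussian with σ² = 2Dt; advection only shifts the center.
σ = √(2 × 0.0448 × 83.1) = 2.73 m.

2.73 m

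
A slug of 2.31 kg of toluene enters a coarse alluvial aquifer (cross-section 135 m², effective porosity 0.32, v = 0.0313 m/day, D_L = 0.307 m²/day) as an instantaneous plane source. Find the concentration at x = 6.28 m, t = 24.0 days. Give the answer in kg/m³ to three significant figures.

For an instantaneous plane source, C(x,t) = M/(n_e·A·√(4πDt)) · exp(−(x−vt)²/(4Dt)), with n_e·A the pore (flow) area.
Plume center vt = 0.0313 × 24.0 = 0.7512 m, so the well at 6.28 m is 5.5288 m downgradient of the peak.
√(4πDt) = 9.622 m, giving peak height M/(n_e·A·√(4πDt)) = 2.31/(0.32 × 135 × 9.622) = 0.005557 kg/m³.
(x−vt)²/(4Dt) = (5.5288)²/(4 × 0.307 × 24.0) = 1.037; exp(−1.037) = 0.3545.
C = 0.005557 × 0.3545 = 0.00197 kg/m³.

0.00197 kg/m³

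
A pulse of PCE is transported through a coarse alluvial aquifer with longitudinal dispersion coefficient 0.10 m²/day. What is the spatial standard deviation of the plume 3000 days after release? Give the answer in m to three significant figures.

24.5 m

Dispersive spreading gives a Gaussian with σ² = 2Dt; advection only shifts the center.
σ = √(2 × 0.10 × 3000) = 24.5 m.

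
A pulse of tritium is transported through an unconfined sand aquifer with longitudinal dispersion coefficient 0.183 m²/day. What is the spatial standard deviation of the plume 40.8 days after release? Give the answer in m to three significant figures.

Dispersive spreading gives a Gaussian with σ² = 2Dt; advection only shifts the center.
σ = √(2 × 0.183 × 40.8) = 3.86 m.

3.86 m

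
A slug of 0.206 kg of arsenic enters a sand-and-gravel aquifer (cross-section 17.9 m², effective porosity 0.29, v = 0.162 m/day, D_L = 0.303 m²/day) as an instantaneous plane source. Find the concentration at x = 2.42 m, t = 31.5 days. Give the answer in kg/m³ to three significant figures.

0.00300 kg/m³

For an instantaneous plane source, C(x,t) = M/(n_e·A·√(4πDt)) · exp(−(x−vt)²/(4Dt)), with n_e·A the pore (flow) area.
Plume center vt = 0.162 × 31.5 = 5.103 m, so the well at 2.42 m is 2.683 m upgradient of the peak.
√(4πDt) = 10.95 m, giving peak height M/(n_e·A·√(4πDt)) = 0.206/(0.29 × 17.9 × 10.95) = 0.003624 kg/m³.
(x−vt)²/(4Dt) = (-2.683)²/(4 × 0.303 × 31.5) = 0.1886; exp(−0.1886) = 0.8281.
C = 0.003624 × 0.8281 = 0.00300 kg/m³.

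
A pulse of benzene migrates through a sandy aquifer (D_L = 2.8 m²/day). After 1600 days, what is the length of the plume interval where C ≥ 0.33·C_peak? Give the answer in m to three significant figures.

282 m

The plume is Gaussian with σ = √(2Dt) = √(2 × 2.8 × 1600) = 94.66 m.
C/C_peak = exp(−Δx²/(2σ²)) = 0.33 ⇒ Δx = σ·√(−2 ln 0.33) = 94.66 × 1.489 = 140.9 m.
Width = 2Δx = 282 m.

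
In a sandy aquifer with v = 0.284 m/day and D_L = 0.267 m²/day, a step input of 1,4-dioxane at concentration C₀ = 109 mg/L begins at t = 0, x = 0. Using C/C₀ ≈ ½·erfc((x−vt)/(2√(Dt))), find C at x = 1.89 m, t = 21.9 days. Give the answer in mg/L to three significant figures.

For a continuous step input, C/C₀ ≈ ½·erfc((x−vt)/(2√(Dt))).
vt = 0.284 × 21.9 = 6.2196 m and 2√(Dt) = 2√(0.267 × 21.9) = 4.836 m.
Argument (x−vt)/(2√(Dt)) = (1.89 − 6.2196)/4.836 = -0.8953; ½·erfc(-0.8953) = 0.8973.
C = 109 × 0.8973 = 97.8 mg/L.

97.8 mg/L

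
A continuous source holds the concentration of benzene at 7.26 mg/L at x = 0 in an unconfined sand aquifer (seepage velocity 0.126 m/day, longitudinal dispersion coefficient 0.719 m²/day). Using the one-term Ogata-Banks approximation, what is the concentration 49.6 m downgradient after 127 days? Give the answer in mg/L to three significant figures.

0.0469 mg/L

For a continuous step input, C/C₀ ≈ ½·erfc((x−vt)/(2√(Dt))).
vt = 0.126 × 127 = 16.002 m and 2√(Dt) = 2√(0.719 × 127) = 19.11 m.
Argument (x−vt)/(2√(Dt)) = (49.6 − 16.002)/19.11 = 1.758; ½·erfc(1.758) = 0.006456.
C = 7.26 × 0.006456 = 0.0469 mg/L.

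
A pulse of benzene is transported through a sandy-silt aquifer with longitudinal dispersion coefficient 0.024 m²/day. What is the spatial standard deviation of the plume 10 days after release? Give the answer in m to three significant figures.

Dispersive spreading gives a Gaussian with σ² = 2Dt; advection only shifts the center.
σ = √(2 × 0.024 × 10) = 0.693 m.

0.693 m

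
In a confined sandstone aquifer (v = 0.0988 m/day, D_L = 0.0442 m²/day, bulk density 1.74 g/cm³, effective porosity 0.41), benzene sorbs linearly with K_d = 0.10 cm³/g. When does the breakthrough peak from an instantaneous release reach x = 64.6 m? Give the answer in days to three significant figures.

925 days

Retardation factor R = 1 + ρ_b·K_d/n = 1 + 1.74 × 0.10/0.41 = 1.424.
Sorption retards both mechanisms: v_R = v/R = 0.06938 m/day, D_R = D/R = 0.03104 m²/day.
Peak time from v_R²t² + 2D_R t − x² = 0: t = (√(D_R² + v_R²x²) − D_R)/v_R².
√(D_R² + v_R²x²) = √(0.03104² + 0.06938² × 64.6²) = 4.482; v_R² = 0.004814.
t = (4.482 − 0.03104)/0.004814 = 925 days.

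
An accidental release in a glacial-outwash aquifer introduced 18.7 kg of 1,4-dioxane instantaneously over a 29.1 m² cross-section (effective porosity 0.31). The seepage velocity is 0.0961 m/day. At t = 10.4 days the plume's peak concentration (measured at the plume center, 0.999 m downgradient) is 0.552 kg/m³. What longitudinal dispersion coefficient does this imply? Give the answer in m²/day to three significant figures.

0.108 m²/day

At the plume center C_max = M/(n_e·A·√(4πDt)), so D = M²/(4πt·(n_e·A·C_max)²).
n_e·A·C_max = 0.31 × 29.1 × 0.552 = 4.980 kg/m.
D = 18.7²/(4π × 10.4 × 4.980²) = 0.108 m²/day.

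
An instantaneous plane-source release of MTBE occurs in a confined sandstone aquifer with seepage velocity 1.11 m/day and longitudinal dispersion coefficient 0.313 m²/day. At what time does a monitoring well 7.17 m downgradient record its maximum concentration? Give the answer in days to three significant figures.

For the 1D instantaneous-source solution, setting ∂C/∂t = 0 at fixed x gives v²t² + 2Dt − x² = 0, so t = (√(D² + v²x²) − D)/v².
√(D² + v²x²) = √(0.313² + 1.11² × 7.17²) = 7.965; v² = 1.2321.
t = (7.965 − 0.313)/1.2321 = 6.21 days (vs. the pure-advection estimate x/v = 6.46 d).

6.21 days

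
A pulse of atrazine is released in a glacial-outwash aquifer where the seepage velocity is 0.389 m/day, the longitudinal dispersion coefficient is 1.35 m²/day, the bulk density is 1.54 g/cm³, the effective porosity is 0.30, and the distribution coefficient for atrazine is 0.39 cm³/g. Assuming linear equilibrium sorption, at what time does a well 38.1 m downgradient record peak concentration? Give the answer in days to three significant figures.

Retardation factor R = 1 + ρ_b·K_d/n = 1 + 1.54 × 0.39/0.30 = 3.002.
Sorption retards both mechanisms: v_R = v/R = 0.1296 m/day, D_R = D/R = 0.4497 m²/day.
Peak time from v_R²t² + 2D_R t − x² = 0: t = (√(D_R² + v_R²x²) − D_R)/v_R².
√(D_R² + v_R²x²) = √(0.4497² + 0.1296² × 38.1²) = 4.958; v_R² = 0.01680.
t = (4.958 − 0.4497)/0.01680 = 268 days.

268 days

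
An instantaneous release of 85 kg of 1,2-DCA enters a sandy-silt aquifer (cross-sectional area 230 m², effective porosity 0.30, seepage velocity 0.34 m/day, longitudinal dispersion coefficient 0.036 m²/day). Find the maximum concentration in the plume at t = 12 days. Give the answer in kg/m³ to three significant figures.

The peak of an instantaneous 1D plume sits at x = vt; there the Gaussian factor is 1 and C_max = M/(n_e·A·√(4πDt)), where n_e·A is the pore area the mass is dissolved in.
√(4πDt) = √(4π × 0.036 × 12) = 2.330 m, so C_max = 85/(0.30 × 230 × 2.330) = 0.529 kg/m³.

0.529 kg/m³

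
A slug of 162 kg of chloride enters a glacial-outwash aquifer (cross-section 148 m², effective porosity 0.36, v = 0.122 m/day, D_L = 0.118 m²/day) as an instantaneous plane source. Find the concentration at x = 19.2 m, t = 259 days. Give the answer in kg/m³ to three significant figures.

0.0441 kg/m³

For an instantaneous plane source, C(x,t) = M/(n_e·A·√(4πDt)) · exp(−(x−vt)²/(4Dt)), with n_e·A the pore (flow) area.
Plume center vt = 0.122 × 259 = 31.598 m, so the well at 19.2 m is 12.398 m upgradient of the peak.
√(4πDt) = 19.60 m, giving peak height M/(n_e·A·√(4πDt)) = 162/(0.36 × 148 × 19.60) = 0.1551 kg/m³.
(x−vt)²/(4Dt) = (-12.398)²/(4 × 0.118 × 259) = 1.257; exp(−1.257) = 0.2845.
C = 0.1551 × 0.2845 = 0.0441 kg/m³.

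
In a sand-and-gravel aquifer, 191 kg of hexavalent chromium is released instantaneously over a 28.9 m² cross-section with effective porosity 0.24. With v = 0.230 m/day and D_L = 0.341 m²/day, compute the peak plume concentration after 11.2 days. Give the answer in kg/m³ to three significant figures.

3.97 kg/m³

The peak of an instantaneous 1D plume sits at x = vt; there the Gaussian factor is 1 and C_max = M/(n_e·A·√(4πDt)), where n_e·A is the pore area the mass is dissolved in.
√(4πDt) = √(4π × 0.341 × 11.2) = 6.928 m, so C_max = 191/(0.24 × 28.9 × 6.928) = 3.97 kg/m³.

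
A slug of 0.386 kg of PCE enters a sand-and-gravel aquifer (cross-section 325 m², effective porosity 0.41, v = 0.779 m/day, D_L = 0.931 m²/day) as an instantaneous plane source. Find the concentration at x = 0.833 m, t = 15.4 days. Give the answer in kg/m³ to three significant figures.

2.46e-05 kg/m³

For an instantaneous plane source, C(x,t) = M/(n_e·A·√(4πDt)) · exp(−(x−vt)²/(4Dt)), with n_e·A the pore (flow) area.
Plume center vt = 0.779 × 15.4 = 11.9966 m, so the well at 0.833 m is 11.1636 m upgradient of the peak.
√(4πDt) = 13.42 m, giving peak height M/(n_e·A·√(4πDt)) = 0.386/(0.41 × 325 × 13.42) = 0.0002159 kg/m³.
(x−vt)²/(4Dt) = (-11.1636)²/(4 × 0.931 × 15.4) = 2.173; exp(−2.173) = 0.1138.
C = 0.0002159 × 0.1138 = 2.46e-05 kg/m³.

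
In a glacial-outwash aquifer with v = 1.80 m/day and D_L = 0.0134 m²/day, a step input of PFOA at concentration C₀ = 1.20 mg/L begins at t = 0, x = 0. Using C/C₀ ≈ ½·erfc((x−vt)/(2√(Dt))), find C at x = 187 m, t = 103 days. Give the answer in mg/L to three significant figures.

0.201 mg/L

For a continuous step input, C/C₀ ≈ ½·erfc((x−vt)/(2√(Dt))).
vt = 1.80 × 103 = 185.4 m and 2√(Dt) = 2√(0.0134 × 103) = 2.350 m.
Argument (x−vt)/(2√(Dt)) = (187 − 185.4)/2.350 = 0.6809; ½·erfc(0.6809) = 0.1678.
C = 1.20 × 0.1678 = 0.201 mg/L.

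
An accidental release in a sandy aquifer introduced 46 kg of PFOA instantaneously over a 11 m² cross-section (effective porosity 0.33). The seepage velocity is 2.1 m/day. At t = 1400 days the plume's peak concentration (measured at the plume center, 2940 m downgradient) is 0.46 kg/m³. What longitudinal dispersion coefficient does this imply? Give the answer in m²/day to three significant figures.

0.0431 m²/day

At the plume center C_max = M/(n_e·A·√(4πDt)), so D = M²/(4πt·(n_e·A·C_max)²).
n_e·A·C_max = 0.33 × 11 × 0.46 = 1.670 kg/m.
D = 46²/(4π × 1400 × 1.670²) = 0.0431 m²/day.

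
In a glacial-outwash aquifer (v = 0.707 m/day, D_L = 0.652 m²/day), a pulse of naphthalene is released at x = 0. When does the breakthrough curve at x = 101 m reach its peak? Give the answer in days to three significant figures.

For the 1D instantaneous-source solution, setting ∂C/∂t = 0 at fixed x gives v²t² + 2Dt − x² = 0, so t = (√(D² + v²x²) − D)/v².
√(D² + v²x²) = √(0.652² + 0.707² × 101²) = 71.41; v² = 0.499849.
t = (71.41 − 0.652)/0.499849 = 142 days (vs. the pure-advection estimate x/v = 143 d).

142 days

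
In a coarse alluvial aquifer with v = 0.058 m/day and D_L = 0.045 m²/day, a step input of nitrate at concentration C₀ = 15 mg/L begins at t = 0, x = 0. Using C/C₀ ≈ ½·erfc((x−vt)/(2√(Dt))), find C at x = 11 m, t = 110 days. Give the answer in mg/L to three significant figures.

For a continuous step input, C/C₀ ≈ ½·erfc((x−vt)/(2√(Dt))).
vt = 0.058 × 110 = 6.38 m and 2√(Dt) = 2√(0.045 × 110) = 4.450 m.
Argument (x−vt)/(2√(Dt)) = (11 − 6.38)/4.450 = 1.038; ½·erfc(1.038) = 0.07106.
C = 15 × 0.07106 = 1.07 mg/L.

1.07 mg/L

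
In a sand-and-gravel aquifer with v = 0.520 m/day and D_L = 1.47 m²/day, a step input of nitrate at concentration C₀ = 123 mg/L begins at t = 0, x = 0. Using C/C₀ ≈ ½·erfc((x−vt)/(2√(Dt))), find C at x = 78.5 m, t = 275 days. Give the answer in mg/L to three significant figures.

For a continuous step input, C/C₀ ≈ ½·erfc((x−vt)/(2√(Dt))).
vt = 0.520 × 275 = 143 m and 2√(Dt) = 2√(1.47 × 275) = 40.21 m.
Argument (x−vt)/(2√(Dt)) = (78.5 − 143)/40.21 = -1.604; ½·erfc(-1.604) = 0.9883.
C = 123 × 0.9883 = 122 mg/L.

122 mg/L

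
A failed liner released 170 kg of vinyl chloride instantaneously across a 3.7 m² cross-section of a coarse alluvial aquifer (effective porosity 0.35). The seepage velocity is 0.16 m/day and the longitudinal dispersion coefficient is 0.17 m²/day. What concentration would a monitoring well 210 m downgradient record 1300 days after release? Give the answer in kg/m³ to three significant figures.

For an instantaneous plane source, C(x,t) = M/(n_e·A·√(4πDt)) · exp(−(x−vt)²/(4Dt)), with n_e·A the pore (flow) area.
Plume center vt = 0.16 × 1300 = 208 m, so the well at 210 m is 2 m downgradient of the peak.
√(4πDt) = 52.70 m, giving peak height M/(n_e·A·√(4πDt)) = 170/(0.35 × 3.7 × 52.70) = 2.491 kg/m³.
(x−vt)²/(4Dt) = (2)²/(4 × 0.17 × 1300) = 0.004525; exp(−0.004525) = 0.9955.
C = 2.491 × 0.9955 = 2.48 kg/m³.

2.48 kg/m³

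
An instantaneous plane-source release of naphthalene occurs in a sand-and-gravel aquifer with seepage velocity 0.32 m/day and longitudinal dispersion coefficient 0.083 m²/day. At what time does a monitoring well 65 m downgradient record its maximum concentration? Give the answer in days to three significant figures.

202 days

For the 1D instantaneous-source solution, setting ∂C/∂t = 0 at fixed x gives v²t² + 2Dt − x² = 0, so t = (√(D² + v²x²) − D)/v².
√(D² + v²x²) = √(0.083² + 0.32² × 65²) = 20.80; v² = 0.1024.
t = (20.80 − 0.083)/0.1024 = 202 days (vs. the pure-advection estimate x/v = 203 d).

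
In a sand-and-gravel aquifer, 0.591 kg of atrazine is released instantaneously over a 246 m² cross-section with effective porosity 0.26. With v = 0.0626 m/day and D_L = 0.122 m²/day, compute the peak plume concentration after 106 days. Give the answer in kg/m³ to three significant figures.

The peak of an instantaneous 1D plume sits at x = vt; there the Gaussian factor is 1 and C_max = M/(n_e·A·√(4πDt)), where n_e·A is the pore area the mass is dissolved in.
√(4πDt) = √(4π × 0.122 × 106) = 12.75 m, so C_max = 0.591/(0.26 × 246 × 12.75) = 0.000725 kg/m³.

0.000725 kg/m³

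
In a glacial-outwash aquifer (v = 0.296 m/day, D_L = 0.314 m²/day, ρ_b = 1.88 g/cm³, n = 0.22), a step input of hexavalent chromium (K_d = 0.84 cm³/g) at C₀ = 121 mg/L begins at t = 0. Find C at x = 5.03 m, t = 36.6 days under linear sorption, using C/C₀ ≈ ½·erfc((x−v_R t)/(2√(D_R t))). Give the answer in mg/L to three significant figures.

Retardation factor R = 1 + ρ_b·K_d/n = 1 + 1.88 × 0.84/0.22 = 8.178.
Sorption retards both mechanisms: v_R = v/R = 0.03619 m/day, D_R = D/R = 0.03840 m²/day.
v_R·t = 0.03619 × 36.6 = 1.324554 m; 2√(D_R t) = 2.371 m; argument = (5.03 − 1.324554)/2.371 = 1.563.
C = C₀ × ½·erfc(1.563) = 121 × 0.01354 = 1.64 mg/L.

1.64 mg/L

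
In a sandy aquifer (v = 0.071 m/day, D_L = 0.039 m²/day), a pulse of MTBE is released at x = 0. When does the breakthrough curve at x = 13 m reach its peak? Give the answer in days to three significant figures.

For the 1D instantaneous-source solution, setting ∂C/∂t = 0 at fixed x gives v²t² + 2Dt − x² = 0, so t = (√(D² + v²x²) − D)/v².
√(D² + v²x²) = √(0.039² + 0.071² × 13²) = 0.9238; v² = 0.005041.
t = (0.9238 − 0.039)/0.005041 = 176 days (vs. the pure-advection estimate x/v = 183 d).

176 days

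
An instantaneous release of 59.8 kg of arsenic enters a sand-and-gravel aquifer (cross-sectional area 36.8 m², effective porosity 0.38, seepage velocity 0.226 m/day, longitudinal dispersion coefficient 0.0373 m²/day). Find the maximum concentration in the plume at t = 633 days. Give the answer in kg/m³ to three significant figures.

The peak of an instantaneous 1D plume sits at x = vt; there the Gaussian factor is 1 and C_max = M/(n_e·A·√(4πDt)), where n_e·A is the pore area the mass is dissolved in.
√(4πDt) = √(4π × 0.0373 × 633) = 17.23 m, so C_max = 59.8/(0.38 × 36.8 × 17.23) = 0.248 kg/m³.

0.248 kg/m³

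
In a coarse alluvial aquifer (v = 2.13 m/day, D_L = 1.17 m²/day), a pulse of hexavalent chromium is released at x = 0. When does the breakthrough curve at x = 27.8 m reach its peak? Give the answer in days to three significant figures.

For the 1D instantaneous-source solution, setting ∂C/∂t = 0 at fixed x gives v²t² + 2Dt − x² = 0, so t = (√(D² + v²x²) − D)/v².
√(D² + v²x²) = √(1.17² + 2.13² × 27.8²) = 59.23; v² = 4.5369.
t = (59.23 − 1.17)/4.5369 = 12.8 days (vs. the pure-advection estimate x/v = 13.1 d).

12.8 days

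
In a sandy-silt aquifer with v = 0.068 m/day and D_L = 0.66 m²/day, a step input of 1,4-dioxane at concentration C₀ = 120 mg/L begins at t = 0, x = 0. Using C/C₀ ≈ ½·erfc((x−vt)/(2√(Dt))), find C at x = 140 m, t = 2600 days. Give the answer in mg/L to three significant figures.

88.2 mg/L

For a continuous step input, C/C₀ ≈ ½·erfc((x−vt)/(2√(Dt))).
vt = 0.068 × 2600 = 176.8 m and 2√(Dt) = 2√(0.66 × 2600) = 82.85 m.
Argument (x−vt)/(2√(Dt)) = (140 − 176.8)/82.85 = -0.4442; ½·erfc(-0.4442) = 0.7351.
C = 120 × 0.7351 = 88.2 mg/L.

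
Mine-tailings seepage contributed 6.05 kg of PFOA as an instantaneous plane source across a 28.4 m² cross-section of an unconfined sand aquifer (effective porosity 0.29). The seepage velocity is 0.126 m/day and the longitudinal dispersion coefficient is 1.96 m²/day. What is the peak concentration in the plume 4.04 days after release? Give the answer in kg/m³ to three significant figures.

0.0736 kg/m³

The peak of an instantaneous 1D plume sits at x = vt; there the Gaussian factor is 1 and C_max = M/(n_e·A·√(4πDt)), where n_e·A is the pore area the mass is dissolved in.
√(4πDt) = √(4π × 1.96 × 4.04) = 9.975 m, so C_max = 6.05/(0.29 × 28.4 × 9.975) = 0.0736 kg/m³.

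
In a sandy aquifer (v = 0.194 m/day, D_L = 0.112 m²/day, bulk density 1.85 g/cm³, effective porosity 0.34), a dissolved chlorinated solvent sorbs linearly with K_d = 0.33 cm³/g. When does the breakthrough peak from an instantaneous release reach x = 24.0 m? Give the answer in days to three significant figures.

338 days

Retardation factor R = 1 + ρ_b·K_d/n = 1 + 1.85 × 0.33/0.34 = 2.796.
Sorption retards both mechanisms: v_R = v/R = 0.06938 m/day, D_R = D/R = 0.04006 m²/day.
Peak time from v_R²t² + 2D_R t − x² = 0: t = (√(D_R² + v_R²x²) − D_R)/v_R².
√(D_R² + v_R²x²) = √(0.04006² + 0.06938² × 24.0²) = 1.666; v_R² = 0.004814.
t = (1.666 − 0.04006)/0.004814 = 338 days.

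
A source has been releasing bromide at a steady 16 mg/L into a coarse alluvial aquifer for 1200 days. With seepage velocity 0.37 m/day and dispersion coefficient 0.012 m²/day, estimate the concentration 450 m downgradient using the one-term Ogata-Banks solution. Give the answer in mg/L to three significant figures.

2.11 mg/L

For a continuous step input, C/C₀ ≈ ½·erfc((x−vt)/(2√(Dt))).
vt = 0.37 × 1200 = 444 m and 2√(Dt) = 2√(0.012 × 1200) = 7.589 m.
Argument (x−vt)/(2√(Dt)) = (450 − 444)/7.589 = 0.7906; ½·erfc(0.7906) = 0.1318.
C = 16 × 0.1318 = 2.11 mg/L.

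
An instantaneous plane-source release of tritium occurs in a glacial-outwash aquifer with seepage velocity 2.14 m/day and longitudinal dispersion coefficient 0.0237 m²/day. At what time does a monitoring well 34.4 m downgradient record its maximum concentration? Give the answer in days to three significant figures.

16.1 days

For the 1D instantaneous-source solution, setting ∂C/∂t = 0 at fixed x gives v²t² + 2Dt − x² = 0, so t = (√(D² + v²x²) − D)/v².
√(D² + v²x²) = √(0.0237² + 2.14² × 34.4²) = 73.62; v² = 4.5796.
t = (73.62 − 0.0237)/4.5796 = 16.1 days (vs. the pure-advection estimate x/v = 16.1 d).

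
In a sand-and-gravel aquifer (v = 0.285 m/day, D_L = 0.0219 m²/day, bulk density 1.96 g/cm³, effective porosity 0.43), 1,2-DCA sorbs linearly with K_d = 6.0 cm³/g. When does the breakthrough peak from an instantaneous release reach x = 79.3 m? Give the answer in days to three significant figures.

7880 days

Retardation factor R = 1 + ρ_b·K_d/n = 1 + 1.96 × 6.0/0.43 = 28.35.
Sorption retards both mechanisms: v_R = v/R = 0.01005 m/day, D_R = D/R = 0.0007725 m²/day.
Peak time from v_R²t² + 2D_R t − x² = 0: t = (√(D_R² + v_R²x²) − D_R)/v_R².
√(D_R² + v_R²x²) = √(0.0007725² + 0.01005² × 79.3²) = 0.7970; v_R² = 0.0001010.
t = (0.7970 − 0.0007725)/0.0001010 = 7880 days.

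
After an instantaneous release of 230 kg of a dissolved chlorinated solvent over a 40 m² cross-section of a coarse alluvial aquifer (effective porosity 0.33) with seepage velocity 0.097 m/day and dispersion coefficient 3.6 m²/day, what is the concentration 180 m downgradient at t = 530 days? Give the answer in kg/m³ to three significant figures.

0.0129 kg/m³

For an instantaneous plane source, C(x,t) = M/(n_e·A·√(4πDt)) · exp(−(x−vt)²/(4Dt)), with n_e·A the pore (flow) area.
Plume center vt = 0.097 × 530 = 51.41 m, so the well at 180 m is 128.59 m downgradient of the peak.
√(4πDt) = 154.8 m, giving peak height M/(n_e·A·√(4πDt)) = 230/(0.33 × 40 × 154.8) = 0.1126 kg/m³.
(x−vt)²/(4Dt) = (128.59)²/(4 × 3.6 × 530) = 2.167; exp(−2.167) = 0.1145.
C = 0.1126 × 0.1145 = 0.0129 kg/m³.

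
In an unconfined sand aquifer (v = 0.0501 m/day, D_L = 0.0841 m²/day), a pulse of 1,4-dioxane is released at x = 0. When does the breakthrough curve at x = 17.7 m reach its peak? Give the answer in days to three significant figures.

For the 1D instantaneous-source solution, setting ∂C/∂t = 0 at fixed x gives v²t² + 2Dt − x² = 0, so t = (√(D² + v²x²) − D)/v².
√(D² + v²x²) = √(0.0841² + 0.0501² × 17.7²) = 0.8907; v² = 0.00251001.
t = (0.8907 − 0.0841)/0.00251001 = 321 days (vs. the pure-advection estimate x/v = 353 d).

321 days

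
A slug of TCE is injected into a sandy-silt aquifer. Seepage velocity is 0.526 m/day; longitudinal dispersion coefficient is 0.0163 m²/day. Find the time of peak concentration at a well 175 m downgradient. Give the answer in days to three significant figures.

333 days

For the 1D instantaneous-source solution, setting ∂C/∂t = 0 at fixed x gives v²t² + 2Dt − x² = 0, so t = (√(D² + v²x²) − D)/v².
√(D² + v²x²) = √(0.0163² + 0.526² × 175²) = 92.05; v² = 0.276676.
t = (92.05 − 0.0163)/0.276676 = 333 days (vs. the pure-advection estimate x/v = 333 d).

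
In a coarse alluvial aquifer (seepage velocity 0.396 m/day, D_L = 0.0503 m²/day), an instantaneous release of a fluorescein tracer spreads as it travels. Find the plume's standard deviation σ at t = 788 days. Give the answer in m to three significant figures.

Dispersive spreading gives a Gaussian with σ² = 2Dt; advection only shifts the center.
σ = √(2 × 0.0503 × 788) = 8.90 m.

8.90 m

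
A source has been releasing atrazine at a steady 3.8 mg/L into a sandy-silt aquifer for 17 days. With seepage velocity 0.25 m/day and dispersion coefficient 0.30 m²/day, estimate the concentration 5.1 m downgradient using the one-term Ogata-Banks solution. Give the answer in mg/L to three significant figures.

1.50 mg/L

For a continuous step input, C/C₀ ≈ ½·erfc((x−vt)/(2√(Dt))).
vt = 0.25 × 17 = 4.25 m and 2√(Dt) = 2√(0.30 × 17) = 4.517 m.
Argument (x−vt)/(2√(Dt)) = (5.1 − 4.25)/4.517 = 0.1882; ½·erfc(0.1882) = 0.3951.
C = 3.8 × 0.3951 = 1.50 mg/L.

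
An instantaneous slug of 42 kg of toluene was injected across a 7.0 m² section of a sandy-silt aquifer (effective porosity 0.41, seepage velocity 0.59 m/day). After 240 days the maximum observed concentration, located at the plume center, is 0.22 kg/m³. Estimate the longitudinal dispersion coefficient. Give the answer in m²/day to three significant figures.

At the plume center C_max = M/(n_e·A·√(4πDt)), so D = M²/(4πt·(n_e·A·C_max)²).
n_e·A·C_max = 0.41 × 7.0 × 0.22 = 0.6314 kg/m.
D = 42²/(4π × 240 × 0.6314²) = 1.47 m²/day.

1.47 m²/day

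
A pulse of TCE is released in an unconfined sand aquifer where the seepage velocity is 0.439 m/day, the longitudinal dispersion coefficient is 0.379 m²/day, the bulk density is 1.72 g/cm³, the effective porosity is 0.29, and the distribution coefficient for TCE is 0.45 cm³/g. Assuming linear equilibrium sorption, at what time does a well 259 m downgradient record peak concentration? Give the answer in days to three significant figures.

Retardation factor R = 1 + ρ_b·K_d/n = 1 + 1.72 × 0.45/0.29 = 3.669.
Sorption retards both mechanisms: v_R = v/R = 0.1197 m/day, D_R = D/R = 0.1033 m²/day.
Peak time from v_R²t² + 2D_R t − x² = 0: t = (√(D_R² + v_R²x²) − D_R)/v_R².
√(D_R² + v_R²x²) = √(0.1033² + 0.1197² × 259²) = 31.00; v_R² = 0.01433.
t = (31.00 − 0.1033)/0.01433 = 2160 days.

2160 days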